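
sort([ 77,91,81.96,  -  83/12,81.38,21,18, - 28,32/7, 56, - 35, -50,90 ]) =[- 50 , - 35,  -  28, - 83/12, 32/7,18,21,56, 77,  81.38,81.96, 90, 91]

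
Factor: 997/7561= 997^1  *  7561^(-1)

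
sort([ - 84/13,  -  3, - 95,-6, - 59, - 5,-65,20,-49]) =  [-95, - 65, - 59,-49, - 84/13, - 6, - 5, - 3 , 20]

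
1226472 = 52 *23586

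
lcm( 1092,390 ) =5460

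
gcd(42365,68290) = 5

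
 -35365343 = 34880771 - 70246114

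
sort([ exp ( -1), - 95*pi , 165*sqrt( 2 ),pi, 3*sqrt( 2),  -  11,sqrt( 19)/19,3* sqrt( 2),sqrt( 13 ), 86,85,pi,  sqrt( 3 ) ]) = [ - 95*pi,  -  11, sqrt(19) /19, exp(  -  1 ),sqrt( 3),pi,pi,sqrt (13), 3*sqrt(2),3*sqrt (2 ),85,86,  165*sqrt( 2) ] 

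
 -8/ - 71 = 8/71=0.11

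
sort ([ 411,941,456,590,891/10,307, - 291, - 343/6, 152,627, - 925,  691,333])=[-925, - 291, - 343/6,891/10,152,307,333,  411, 456,590,627,691,941]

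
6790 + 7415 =14205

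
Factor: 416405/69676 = 2^ (  -  2) * 5^1*11^1 * 67^1*113^1 * 17419^ ( - 1)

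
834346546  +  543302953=1377649499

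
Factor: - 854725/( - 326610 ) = 2^( - 1 )*3^( - 2)*5^1*19^( - 1) *179^1 =895/342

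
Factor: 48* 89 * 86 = 2^5 * 3^1*43^1 * 89^1 = 367392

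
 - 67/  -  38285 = 67/38285 = 0.00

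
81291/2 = 81291/2 = 40645.50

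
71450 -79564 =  - 8114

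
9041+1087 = 10128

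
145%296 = 145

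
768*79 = 60672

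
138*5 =690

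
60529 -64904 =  - 4375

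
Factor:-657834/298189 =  - 2^1*3^1* 31^(-1)*9619^( - 1) *109639^1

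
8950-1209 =7741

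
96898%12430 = 9888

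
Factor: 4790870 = 2^1*5^1*7^1*89^1*769^1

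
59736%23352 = 13032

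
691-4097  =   - 3406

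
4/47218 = 2/23609 =0.00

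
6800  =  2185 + 4615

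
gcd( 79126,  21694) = 2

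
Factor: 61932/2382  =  2^1*13^1 = 26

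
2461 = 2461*1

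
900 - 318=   582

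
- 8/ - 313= 8/313 =0.03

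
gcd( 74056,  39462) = 2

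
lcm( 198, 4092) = 12276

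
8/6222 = 4/3111 = 0.00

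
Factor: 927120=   2^4*3^1*5^1*3863^1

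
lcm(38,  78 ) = 1482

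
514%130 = 124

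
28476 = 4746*6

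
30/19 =30/19 = 1.58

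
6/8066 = 3/4033 =0.00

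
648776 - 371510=277266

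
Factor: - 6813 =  -3^2*757^1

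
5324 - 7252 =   -  1928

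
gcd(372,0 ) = 372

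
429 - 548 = - 119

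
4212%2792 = 1420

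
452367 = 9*50263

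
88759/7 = 88759/7 = 12679.86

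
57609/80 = 57609/80 = 720.11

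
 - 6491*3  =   - 19473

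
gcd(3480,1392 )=696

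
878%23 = 4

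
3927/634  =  3927/634 = 6.19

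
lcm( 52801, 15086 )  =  105602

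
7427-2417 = 5010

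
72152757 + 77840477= 149993234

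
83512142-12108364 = 71403778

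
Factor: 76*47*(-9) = -32148 = - 2^2*3^2 * 19^1*47^1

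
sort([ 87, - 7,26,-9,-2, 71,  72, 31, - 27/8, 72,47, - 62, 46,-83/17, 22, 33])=[ - 62, - 9, - 7, - 83/17 , - 27/8,-2, 22,26,31, 33, 46, 47 , 71,72, 72, 87]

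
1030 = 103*10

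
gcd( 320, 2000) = 80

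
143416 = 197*728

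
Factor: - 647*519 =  - 335793=-3^1 * 173^1*647^1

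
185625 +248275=433900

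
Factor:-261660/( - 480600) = 2^(-1 )*3^( - 2 )*5^ ( - 1 )*7^2=49/90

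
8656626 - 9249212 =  - 592586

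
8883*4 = 35532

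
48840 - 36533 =12307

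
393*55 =21615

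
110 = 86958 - 86848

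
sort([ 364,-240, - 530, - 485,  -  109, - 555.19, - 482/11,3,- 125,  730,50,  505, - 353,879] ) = [ - 555.19, - 530, - 485, - 353, - 240,-125, -109, - 482/11,3, 50,364, 505,730,879 ] 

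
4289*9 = 38601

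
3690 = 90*41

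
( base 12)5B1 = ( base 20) 22d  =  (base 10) 853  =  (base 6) 3541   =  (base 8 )1525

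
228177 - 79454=148723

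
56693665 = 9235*6139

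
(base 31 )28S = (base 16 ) 896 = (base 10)2198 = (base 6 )14102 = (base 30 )2D8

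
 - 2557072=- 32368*79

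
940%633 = 307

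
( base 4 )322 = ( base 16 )3a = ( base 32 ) 1Q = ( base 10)58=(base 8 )72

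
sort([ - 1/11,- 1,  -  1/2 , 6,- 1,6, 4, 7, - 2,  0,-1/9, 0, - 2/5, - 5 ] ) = [-5, - 2, - 1, - 1 , - 1/2, - 2/5,-1/9, - 1/11,0, 0,4 , 6, 6, 7 ] 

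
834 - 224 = 610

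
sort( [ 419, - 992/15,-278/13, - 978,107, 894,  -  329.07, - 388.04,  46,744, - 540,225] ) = [ - 978,-540, - 388.04, - 329.07, - 992/15,  -  278/13,46,  107 , 225, 419,744,894 ]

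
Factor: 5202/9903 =2^1*3^1*17^2*3301^( -1 ) = 1734/3301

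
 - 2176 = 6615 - 8791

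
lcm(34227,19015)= 171135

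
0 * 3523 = 0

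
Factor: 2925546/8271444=487591/1378574 = 2^( -1 )*13^1*23^( - 2 )*1303^(-1)* 37507^1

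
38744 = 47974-9230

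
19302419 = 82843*233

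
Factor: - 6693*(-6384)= 2^4 *3^2 * 7^1*19^1 * 23^1 * 97^1 = 42728112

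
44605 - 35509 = 9096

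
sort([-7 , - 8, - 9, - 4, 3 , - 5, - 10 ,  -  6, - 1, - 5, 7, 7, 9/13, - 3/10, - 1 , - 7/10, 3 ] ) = [-10, - 9,  -  8, - 7, - 6, - 5,-5, -4,-1, - 1,  -  7/10, - 3/10, 9/13, 3, 3  ,  7,7 ]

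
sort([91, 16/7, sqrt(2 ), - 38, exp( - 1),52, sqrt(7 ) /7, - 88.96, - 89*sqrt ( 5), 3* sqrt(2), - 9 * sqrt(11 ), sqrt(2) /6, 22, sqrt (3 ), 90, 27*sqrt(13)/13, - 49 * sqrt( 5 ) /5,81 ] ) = [  -  89 * sqrt(5 ), - 88.96,-38, - 9 *sqrt(11 )  , - 49 * sqrt( 5 ) /5, sqrt( 2 )/6, exp( - 1), sqrt(7 ) /7, sqrt(2), sqrt(3), 16/7,3*sqrt( 2 ),27*sqrt(13 ) /13, 22, 52,81,90,91] 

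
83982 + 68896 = 152878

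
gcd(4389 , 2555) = 7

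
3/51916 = 3/51916 =0.00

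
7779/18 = 432 + 1/6 = 432.17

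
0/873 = 0 = 0.00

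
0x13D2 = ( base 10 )5074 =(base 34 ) 4d8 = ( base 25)82O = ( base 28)6d6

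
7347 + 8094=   15441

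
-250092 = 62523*(-4)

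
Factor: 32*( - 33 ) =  - 1056 = - 2^5*3^1*11^1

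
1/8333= 1/8333 = 0.00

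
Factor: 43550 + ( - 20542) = 23008 = 2^5*719^1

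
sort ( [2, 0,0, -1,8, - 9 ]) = [ - 9 , - 1,  0, 0,2,8]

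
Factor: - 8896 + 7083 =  - 1813 = - 7^2*37^1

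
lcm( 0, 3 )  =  0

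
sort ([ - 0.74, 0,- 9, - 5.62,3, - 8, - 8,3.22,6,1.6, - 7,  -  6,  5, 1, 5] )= [ - 9,-8,-8, - 7, - 6, -5.62,-0.74, 0,1,1.6, 3,3.22, 5, 5,6]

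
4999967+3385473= 8385440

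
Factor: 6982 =2^1*3491^1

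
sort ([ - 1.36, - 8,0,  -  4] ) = [-8,-4,-1.36, 0 ]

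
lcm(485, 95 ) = 9215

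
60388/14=4313 + 3/7 = 4313.43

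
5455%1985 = 1485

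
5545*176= 975920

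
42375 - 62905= -20530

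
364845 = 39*9355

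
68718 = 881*78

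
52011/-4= - 13003  +  1/4 = -13002.75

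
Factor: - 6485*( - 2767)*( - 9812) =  - 176066478940=-2^2* 5^1* 11^1*223^1*1297^1 * 2767^1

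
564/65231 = 564/65231 = 0.01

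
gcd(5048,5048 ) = 5048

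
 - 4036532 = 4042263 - 8078795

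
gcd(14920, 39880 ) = 40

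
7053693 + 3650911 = 10704604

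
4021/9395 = 4021/9395 = 0.43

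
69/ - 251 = -69/251 = - 0.27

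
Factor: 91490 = 2^1*5^1*7^1*1307^1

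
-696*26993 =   -  18787128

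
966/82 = 483/41= 11.78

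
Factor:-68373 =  - 3^2 * 71^1*107^1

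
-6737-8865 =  - 15602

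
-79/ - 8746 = 79/8746=0.01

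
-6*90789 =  - 544734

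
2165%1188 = 977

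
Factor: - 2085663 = -3^1*23^1*167^1*181^1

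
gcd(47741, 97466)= 1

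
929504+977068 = 1906572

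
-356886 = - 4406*81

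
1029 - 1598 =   -  569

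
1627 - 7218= - 5591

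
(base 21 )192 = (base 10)632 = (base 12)448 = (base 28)MG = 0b1001111000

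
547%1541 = 547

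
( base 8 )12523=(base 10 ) 5459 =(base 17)11F2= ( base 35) 4FY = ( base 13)263c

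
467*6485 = 3028495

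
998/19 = 998/19= 52.53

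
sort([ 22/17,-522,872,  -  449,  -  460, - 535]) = [ - 535,-522, - 460, - 449,22/17,872]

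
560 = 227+333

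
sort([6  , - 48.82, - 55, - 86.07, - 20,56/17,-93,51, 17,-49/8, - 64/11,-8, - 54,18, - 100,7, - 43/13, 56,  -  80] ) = [-100, - 93,-86.07, - 80,- 55,- 54,-48.82,-20, - 8,  -  49/8,-64/11,-43/13, 56/17,6, 7, 17, 18, 51,56]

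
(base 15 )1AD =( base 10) 388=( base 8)604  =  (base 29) DB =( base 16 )184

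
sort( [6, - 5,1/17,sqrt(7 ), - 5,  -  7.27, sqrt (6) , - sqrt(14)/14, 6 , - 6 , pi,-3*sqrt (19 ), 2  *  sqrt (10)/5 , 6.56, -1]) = [ - 3*sqrt( 19), - 7.27, - 6, - 5, - 5, - 1 , - sqrt(14)/14 , 1/17, 2 * sqrt(10 )/5,  sqrt(6),sqrt( 7) , pi, 6, 6,  6.56] 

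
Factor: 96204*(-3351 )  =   - 2^2*3^2 * 1117^1 * 8017^1 =- 322379604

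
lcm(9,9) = 9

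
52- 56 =-4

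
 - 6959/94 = -6959/94 = - 74.03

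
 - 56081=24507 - 80588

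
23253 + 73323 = 96576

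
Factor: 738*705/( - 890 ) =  - 52029/89  =  - 3^3*41^1*47^1*89^ (-1 ) 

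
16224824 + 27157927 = 43382751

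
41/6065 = 41/6065 = 0.01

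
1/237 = 1/237 = 0.00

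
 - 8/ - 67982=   4/33991 = 0.00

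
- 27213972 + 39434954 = 12220982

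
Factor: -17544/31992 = -17/31= - 17^1*31^(-1)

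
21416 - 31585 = -10169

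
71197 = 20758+50439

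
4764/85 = 4764/85 = 56.05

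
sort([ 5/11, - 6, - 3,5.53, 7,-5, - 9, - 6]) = [ - 9 ,-6, - 6,  -  5,-3,5/11, 5.53, 7]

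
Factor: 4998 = 2^1*3^1 *7^2*17^1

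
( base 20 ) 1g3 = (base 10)723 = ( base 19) 201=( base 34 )L9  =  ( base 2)1011010011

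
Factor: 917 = 7^1*131^1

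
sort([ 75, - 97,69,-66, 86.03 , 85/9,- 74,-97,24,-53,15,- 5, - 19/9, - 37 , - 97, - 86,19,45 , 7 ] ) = [ - 97, - 97, - 97, - 86,-74, - 66, - 53, - 37, - 5,-19/9, 7,85/9,15,19,24 , 45,69, 75, 86.03 ] 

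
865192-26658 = 838534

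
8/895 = 8/895 =0.01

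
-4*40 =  - 160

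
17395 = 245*71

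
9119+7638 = 16757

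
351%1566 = 351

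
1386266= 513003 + 873263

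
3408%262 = 2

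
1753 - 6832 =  - 5079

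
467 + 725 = 1192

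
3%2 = 1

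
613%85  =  18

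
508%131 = 115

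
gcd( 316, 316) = 316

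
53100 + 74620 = 127720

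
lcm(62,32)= 992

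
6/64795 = 6/64795 = 0.00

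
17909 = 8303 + 9606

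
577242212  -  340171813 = 237070399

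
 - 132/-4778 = 66/2389 = 0.03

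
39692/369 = 107 + 209/369 = 107.57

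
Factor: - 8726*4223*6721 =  - 247668164458= - 2^1*11^1*13^1 * 41^1 * 47^1 * 103^1 * 4363^1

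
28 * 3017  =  84476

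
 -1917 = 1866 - 3783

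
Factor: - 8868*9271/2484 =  - 3^(- 2 )*23^(-1 )*73^1*127^1*739^1=- 6851269/207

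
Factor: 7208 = 2^3*17^1*53^1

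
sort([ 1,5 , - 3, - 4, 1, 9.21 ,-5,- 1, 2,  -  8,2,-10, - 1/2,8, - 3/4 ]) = [-10 , - 8,-5 , - 4,-3, - 1 ,-3/4, - 1/2,1 , 1, 2,2, 5 , 8 , 9.21 ] 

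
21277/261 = 21277/261= 81.52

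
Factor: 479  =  479^1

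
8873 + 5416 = 14289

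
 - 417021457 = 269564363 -686585820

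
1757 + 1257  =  3014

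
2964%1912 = 1052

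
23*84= 1932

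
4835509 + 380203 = 5215712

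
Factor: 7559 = 7559^1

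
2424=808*3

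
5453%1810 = 23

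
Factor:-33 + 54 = 21  =  3^1*7^1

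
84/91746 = 14/15291 = 0.00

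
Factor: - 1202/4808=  - 2^( - 2 ) = - 1/4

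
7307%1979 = 1370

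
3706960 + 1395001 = 5101961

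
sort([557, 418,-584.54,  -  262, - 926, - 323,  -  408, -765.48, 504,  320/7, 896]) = [  -  926, - 765.48 ,-584.54,  -  408 , - 323,-262,320/7,418, 504, 557,896 ] 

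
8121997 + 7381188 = 15503185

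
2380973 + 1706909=4087882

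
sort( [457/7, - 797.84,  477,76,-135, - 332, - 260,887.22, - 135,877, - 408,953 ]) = [ - 797.84 , - 408,- 332, - 260, - 135, - 135, 457/7, 76 , 477, 877, 887.22,  953] 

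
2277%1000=277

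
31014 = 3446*9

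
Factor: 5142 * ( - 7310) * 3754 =- 141105427080 =-2^3*3^1*5^1*17^1 * 43^1*857^1*1877^1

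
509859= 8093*63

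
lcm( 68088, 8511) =68088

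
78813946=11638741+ 67175205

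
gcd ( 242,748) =22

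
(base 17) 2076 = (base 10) 9951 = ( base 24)h6f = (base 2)10011011011111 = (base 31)ab0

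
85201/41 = 85201/41 = 2078.07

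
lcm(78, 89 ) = 6942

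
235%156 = 79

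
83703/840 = 27901/280= 99.65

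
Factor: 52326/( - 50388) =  - 27/26=- 2^(  -  1)*3^3 * 13^ ( - 1)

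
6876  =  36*191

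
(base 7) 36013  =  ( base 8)22067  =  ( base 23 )HC2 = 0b10010000110111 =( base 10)9271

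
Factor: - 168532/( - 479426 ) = 2^1*7^1*13^1*463^1 * 239713^(-1) = 84266/239713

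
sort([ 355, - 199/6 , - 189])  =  [ - 189, - 199/6, 355 ] 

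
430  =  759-329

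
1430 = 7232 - 5802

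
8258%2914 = 2430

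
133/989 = 133/989 = 0.13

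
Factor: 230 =2^1 *5^1*23^1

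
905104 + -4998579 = - 4093475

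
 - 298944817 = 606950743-905895560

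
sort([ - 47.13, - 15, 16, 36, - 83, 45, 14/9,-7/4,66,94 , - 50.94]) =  [ - 83,-50.94, - 47.13, - 15,  -  7/4, 14/9, 16,36,  45,66, 94]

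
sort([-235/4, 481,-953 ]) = [ -953, - 235/4, 481 ] 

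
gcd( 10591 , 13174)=7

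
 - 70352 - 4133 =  - 74485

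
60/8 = 15/2 = 7.50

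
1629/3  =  543 = 543.00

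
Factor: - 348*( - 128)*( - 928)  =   - 2^14*3^1 * 29^2  =  - 41336832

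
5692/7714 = 2846/3857= 0.74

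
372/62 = 6 = 6.00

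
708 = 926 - 218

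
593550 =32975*18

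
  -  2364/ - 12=197/1=197.00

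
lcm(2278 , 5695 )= 11390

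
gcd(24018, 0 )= 24018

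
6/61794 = 1/10299  =  0.00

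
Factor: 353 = 353^1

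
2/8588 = 1/4294 = 0.00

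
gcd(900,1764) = 36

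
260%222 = 38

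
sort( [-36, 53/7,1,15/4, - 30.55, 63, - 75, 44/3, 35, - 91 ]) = [ - 91, - 75,  -  36, - 30.55,1, 15/4,53/7,44/3 , 35,63 ] 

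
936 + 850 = 1786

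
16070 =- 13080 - -29150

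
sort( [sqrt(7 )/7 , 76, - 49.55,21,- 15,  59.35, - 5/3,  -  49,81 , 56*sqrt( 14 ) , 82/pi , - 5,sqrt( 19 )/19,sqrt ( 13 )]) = [ - 49.55, - 49, - 15, - 5, - 5/3,sqrt(19)/19,sqrt( 7)/7, sqrt( 13 ),21, 82/pi,59.35,76 , 81,56*sqrt( 14) ] 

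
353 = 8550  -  8197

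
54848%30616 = 24232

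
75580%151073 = 75580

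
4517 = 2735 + 1782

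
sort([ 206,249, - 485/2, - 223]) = [ - 485/2,  -  223, 206 , 249 ] 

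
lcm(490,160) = 7840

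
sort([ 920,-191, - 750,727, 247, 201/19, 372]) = [ - 750,- 191,201/19,  247,372, 727, 920] 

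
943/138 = 6 + 5/6 = 6.83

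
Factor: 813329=11^1*73939^1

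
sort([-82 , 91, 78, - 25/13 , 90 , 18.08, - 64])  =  [ - 82, - 64, - 25/13, 18.08,78,90,91 ]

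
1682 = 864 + 818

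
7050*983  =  6930150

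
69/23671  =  69/23671 = 0.00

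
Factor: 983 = 983^1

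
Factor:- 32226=-2^1*3^1*41^1*131^1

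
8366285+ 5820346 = 14186631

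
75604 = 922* 82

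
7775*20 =155500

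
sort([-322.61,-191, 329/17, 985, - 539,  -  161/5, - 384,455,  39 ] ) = [ - 539, - 384, - 322.61, - 191, -161/5, 329/17,  39,  455,985] 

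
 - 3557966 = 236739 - 3794705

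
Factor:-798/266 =-3^1 = - 3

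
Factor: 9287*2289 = 21257943 =3^1*7^1*37^1*109^1*251^1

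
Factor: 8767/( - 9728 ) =-2^(-9)  *  11^1*19^(-1 )*797^1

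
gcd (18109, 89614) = 7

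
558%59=27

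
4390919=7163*613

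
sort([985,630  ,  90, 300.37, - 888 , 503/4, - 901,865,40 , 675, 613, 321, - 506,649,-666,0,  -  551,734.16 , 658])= [ - 901 , - 888, - 666,-551, - 506,  0 , 40,90, 503/4 , 300.37, 321,613,630,649,  658 , 675,734.16,865, 985]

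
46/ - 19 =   -  46/19 = - 2.42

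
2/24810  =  1/12405  =  0.00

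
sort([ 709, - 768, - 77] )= [ - 768, - 77 , 709] 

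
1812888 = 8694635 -6881747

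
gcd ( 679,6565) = 1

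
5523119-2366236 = 3156883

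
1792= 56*32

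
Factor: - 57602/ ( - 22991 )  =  694/277 = 2^1*277^(-1 )*347^1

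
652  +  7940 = 8592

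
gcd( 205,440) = 5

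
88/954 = 44/477 = 0.09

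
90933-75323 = 15610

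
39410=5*7882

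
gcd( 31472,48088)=8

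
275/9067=275/9067  =  0.03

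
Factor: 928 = 2^5*29^1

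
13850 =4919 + 8931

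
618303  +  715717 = 1334020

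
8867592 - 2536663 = 6330929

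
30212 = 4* 7553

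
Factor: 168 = 2^3 *3^1 * 7^1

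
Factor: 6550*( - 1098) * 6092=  - 2^4*3^2*5^2* 61^1*131^1*1523^1 = - 43813054800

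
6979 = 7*997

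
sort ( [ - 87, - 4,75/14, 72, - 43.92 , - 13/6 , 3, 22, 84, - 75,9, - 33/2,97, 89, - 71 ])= [  -  87,-75  , - 71,-43.92, - 33/2, - 4 , - 13/6, 3, 75/14, 9, 22  ,  72,  84, 89 , 97]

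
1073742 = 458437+615305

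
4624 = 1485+3139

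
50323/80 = 50323/80 = 629.04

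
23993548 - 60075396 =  - 36081848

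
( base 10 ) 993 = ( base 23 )1K4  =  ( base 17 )377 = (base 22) 213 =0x3e1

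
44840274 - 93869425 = -49029151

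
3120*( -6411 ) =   -  20002320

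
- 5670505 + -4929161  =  -10599666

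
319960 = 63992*5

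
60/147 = 20/49 = 0.41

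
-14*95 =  - 1330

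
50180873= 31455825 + 18725048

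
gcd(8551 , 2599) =1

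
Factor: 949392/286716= 2^2*3^1*19^1*347^1 * 23893^( - 1) = 79116/23893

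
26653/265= 26653/265 = 100.58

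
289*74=21386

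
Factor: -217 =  - 7^1*31^1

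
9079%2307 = 2158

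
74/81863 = 74/81863=0.00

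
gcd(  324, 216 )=108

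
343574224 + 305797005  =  649371229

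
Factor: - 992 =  - 2^5 * 31^1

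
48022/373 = 128+278/373 = 128.75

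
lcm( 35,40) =280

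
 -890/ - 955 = 178/191 = 0.93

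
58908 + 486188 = 545096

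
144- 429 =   -  285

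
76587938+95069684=171657622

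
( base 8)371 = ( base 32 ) 7P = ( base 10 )249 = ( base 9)306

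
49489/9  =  49489/9 =5498.78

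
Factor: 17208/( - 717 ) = - 2^3*3^1 = - 24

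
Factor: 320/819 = 2^6*3^( - 2)*5^1 * 7^( - 1) *13^( - 1)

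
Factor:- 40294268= -2^2*7^3*43^1*683^1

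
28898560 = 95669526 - 66770966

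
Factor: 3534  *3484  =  2^3*3^1*13^1 * 19^1*31^1*67^1  =  12312456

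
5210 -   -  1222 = 6432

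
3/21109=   3/21109 =0.00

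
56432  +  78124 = 134556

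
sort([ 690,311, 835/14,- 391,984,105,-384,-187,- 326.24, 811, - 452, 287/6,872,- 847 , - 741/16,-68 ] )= [-847, - 452,  -  391,  -  384,-326.24,- 187, - 68, - 741/16,287/6 , 835/14,105,311,690,  811, 872,  984]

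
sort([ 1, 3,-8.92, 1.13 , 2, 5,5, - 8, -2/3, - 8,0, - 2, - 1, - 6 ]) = [ -8.92, - 8,- 8, - 6 , - 2 , - 1, - 2/3, 0,1,1.13,2, 3,5, 5 ]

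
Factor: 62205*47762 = 2971035210 = 2^1*3^1*5^1*11^2* 13^2*29^1*167^1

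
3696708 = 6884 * 537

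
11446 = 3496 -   -  7950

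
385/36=10 + 25/36 = 10.69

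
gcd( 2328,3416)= 8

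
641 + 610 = 1251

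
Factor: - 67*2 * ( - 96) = 12864 = 2^6 *3^1*67^1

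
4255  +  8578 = 12833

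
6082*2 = 12164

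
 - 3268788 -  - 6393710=3124922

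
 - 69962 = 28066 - 98028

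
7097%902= 783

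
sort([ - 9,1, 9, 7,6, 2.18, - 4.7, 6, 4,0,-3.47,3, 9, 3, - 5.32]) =[-9, - 5.32,-4.7, -3.47, 0,  1,2.18, 3, 3,4,6, 6, 7, 9, 9]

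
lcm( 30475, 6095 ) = 30475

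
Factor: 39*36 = 2^2 * 3^3 * 13^1 = 1404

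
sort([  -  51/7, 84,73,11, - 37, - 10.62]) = [-37 , - 10.62, - 51/7,11, 73,84 ]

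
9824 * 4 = 39296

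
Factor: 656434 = 2^1*59^1*5563^1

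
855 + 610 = 1465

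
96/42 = 16/7 = 2.29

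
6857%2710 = 1437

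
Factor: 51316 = 2^2*12829^1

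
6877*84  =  577668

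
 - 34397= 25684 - 60081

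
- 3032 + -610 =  - 3642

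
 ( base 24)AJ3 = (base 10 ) 6219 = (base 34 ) 5CV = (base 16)184b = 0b1100001001011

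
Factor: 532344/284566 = 2^2 *3^1*41^1*263^( - 1) = 492/263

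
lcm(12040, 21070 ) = 84280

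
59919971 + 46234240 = 106154211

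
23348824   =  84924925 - 61576101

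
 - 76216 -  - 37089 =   -  39127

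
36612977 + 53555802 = 90168779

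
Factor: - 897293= - 601^1*1493^1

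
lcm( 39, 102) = 1326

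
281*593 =166633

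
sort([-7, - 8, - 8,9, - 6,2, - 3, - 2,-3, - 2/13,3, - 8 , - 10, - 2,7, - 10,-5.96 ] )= [ - 10, - 10, - 8, - 8 , - 8, - 7 , - 6, - 5.96,  -  3, - 3, - 2,-2, - 2/13,2,3,7,9 ]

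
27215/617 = 27215/617 = 44.11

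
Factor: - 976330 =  - 2^1*5^1  *89^1*1097^1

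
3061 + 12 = 3073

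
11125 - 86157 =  - 75032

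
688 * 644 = 443072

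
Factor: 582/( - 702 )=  - 3^(-2) * 13^( - 1)*97^1 = - 97/117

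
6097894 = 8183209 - 2085315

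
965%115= 45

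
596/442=298/221 = 1.35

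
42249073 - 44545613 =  - 2296540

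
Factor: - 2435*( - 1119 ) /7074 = 908255/2358= 2^( - 1)*3^(-2 ) * 5^1 *131^( - 1 )*373^1*487^1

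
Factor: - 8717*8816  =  -76849072 = -2^4*19^1*23^1*29^1 * 379^1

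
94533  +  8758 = 103291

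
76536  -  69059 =7477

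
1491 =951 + 540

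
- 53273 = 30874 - 84147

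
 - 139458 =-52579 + - 86879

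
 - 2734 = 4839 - 7573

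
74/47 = 74/47= 1.57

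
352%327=25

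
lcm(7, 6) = 42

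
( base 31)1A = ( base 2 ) 101001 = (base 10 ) 41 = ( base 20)21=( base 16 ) 29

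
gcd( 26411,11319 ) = 3773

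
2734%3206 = 2734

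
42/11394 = 7/1899  =  0.00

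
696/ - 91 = - 8 + 32/91 = - 7.65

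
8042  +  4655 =12697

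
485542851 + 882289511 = 1367832362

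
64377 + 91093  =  155470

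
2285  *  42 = 95970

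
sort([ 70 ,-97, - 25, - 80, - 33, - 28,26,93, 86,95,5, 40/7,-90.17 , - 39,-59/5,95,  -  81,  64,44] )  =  [-97, -90.17, - 81, -80, - 39,  -  33 ,-28, - 25, - 59/5,5, 40/7, 26,44, 64,  70,86,93,  95,95]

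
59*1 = 59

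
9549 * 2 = 19098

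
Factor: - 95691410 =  - 2^1*5^1* 19^1 * 67^1*7517^1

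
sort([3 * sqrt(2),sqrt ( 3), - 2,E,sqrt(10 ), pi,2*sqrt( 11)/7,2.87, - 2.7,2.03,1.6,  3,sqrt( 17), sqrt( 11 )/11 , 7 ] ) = [ - 2.7, - 2, sqrt( 11)/11,2*sqrt( 11 )/7, 1.6,sqrt(3),  2.03,E,2.87,3,pi,sqrt(10), sqrt( 17), 3*sqrt( 2 ), 7 ]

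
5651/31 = 182 + 9/31  =  182.29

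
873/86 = 10 + 13/86= 10.15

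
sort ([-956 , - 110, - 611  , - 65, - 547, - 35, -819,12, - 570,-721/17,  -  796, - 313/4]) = [-956, - 819 ,  -  796, - 611, - 570,-547,  -  110,-313/4,-65,-721/17, -35,12]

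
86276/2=43138=43138.00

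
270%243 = 27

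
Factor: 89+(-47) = 2^1*3^1*7^1 = 42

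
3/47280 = 1/15760 = 0.00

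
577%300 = 277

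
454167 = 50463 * 9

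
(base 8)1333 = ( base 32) mr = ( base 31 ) ni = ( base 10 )731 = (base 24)16b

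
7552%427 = 293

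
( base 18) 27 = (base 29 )1e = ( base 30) 1d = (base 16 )2b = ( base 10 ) 43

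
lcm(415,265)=21995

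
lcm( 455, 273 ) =1365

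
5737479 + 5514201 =11251680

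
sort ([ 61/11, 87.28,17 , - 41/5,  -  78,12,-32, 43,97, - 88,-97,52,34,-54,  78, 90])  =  [ - 97, - 88,-78, - 54, - 32 , - 41/5, 61/11, 12, 17, 34,  43,  52, 78 , 87.28,90,97] 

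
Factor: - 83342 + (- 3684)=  - 2^1*53^1*821^1 = -  87026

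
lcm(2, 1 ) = 2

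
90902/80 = 45451/40 = 1136.28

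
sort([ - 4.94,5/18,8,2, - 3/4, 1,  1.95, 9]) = [ - 4.94, - 3/4,5/18, 1,1.95, 2, 8, 9] 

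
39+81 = 120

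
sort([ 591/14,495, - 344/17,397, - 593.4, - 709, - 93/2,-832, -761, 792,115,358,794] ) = [  -  832, - 761, - 709, - 593.4 ,- 93/2, - 344/17,591/14,115, 358,397,495,792,794]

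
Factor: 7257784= 2^3*907223^1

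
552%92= 0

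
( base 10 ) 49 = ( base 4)301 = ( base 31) 1I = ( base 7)100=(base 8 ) 61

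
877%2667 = 877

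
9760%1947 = 25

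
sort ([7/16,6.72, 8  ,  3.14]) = [ 7/16, 3.14,6.72,8]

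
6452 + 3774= 10226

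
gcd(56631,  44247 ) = 129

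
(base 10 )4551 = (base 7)16161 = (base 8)10707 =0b1000111000111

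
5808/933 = 1936/311  =  6.23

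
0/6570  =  0 =0.00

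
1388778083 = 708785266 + 679992817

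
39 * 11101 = 432939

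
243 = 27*9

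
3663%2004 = 1659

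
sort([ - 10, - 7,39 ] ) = [ - 10, - 7, 39] 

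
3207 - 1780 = 1427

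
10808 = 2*5404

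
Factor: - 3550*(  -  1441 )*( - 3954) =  - 20226884700 = -2^2*3^1*5^2*11^1*71^1*131^1*659^1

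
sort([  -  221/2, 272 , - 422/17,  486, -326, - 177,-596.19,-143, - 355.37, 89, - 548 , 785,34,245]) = [ - 596.19 ,- 548,  -  355.37, - 326, - 177, - 143 , - 221/2,-422/17, 34,89,  245,272, 486,785 ] 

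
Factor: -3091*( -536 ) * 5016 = 8310388416 = 2^6*3^1*11^2*19^1*67^1*281^1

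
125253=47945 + 77308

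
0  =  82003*0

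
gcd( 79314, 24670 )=2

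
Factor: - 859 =- 859^1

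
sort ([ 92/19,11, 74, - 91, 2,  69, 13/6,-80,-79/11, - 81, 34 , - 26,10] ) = [ - 91, - 81, - 80, -26,-79/11, 2, 13/6, 92/19 , 10, 11, 34,69, 74] 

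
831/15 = 55+2/5  =  55.40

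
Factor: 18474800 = 2^4*5^2*46187^1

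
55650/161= 345 + 15/23  =  345.65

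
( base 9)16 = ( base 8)17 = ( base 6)23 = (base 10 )15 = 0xF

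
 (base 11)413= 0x1f2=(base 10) 498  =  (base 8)762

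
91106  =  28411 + 62695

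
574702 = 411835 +162867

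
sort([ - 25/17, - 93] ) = [ - 93, - 25/17 ] 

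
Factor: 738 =2^1*3^2*41^1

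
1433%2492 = 1433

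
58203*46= 2677338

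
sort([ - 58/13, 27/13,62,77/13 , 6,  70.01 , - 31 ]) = [ - 31,- 58/13, 27/13,77/13, 6,62, 70.01 ]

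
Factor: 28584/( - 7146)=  - 2^2=- 4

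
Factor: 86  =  2^1*43^1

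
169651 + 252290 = 421941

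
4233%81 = 21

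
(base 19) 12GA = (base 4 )1323113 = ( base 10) 7895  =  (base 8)17327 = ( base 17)1A57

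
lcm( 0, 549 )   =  0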